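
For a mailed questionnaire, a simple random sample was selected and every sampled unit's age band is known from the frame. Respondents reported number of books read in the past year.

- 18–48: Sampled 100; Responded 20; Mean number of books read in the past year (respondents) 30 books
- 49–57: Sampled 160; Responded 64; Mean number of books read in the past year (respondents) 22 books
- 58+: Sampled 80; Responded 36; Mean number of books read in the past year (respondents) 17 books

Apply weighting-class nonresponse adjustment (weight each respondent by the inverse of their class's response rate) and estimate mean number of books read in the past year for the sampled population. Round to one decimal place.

23.2

Response rates by class: 18–48 20/100 = 20%, 49–57 64/160 = 40%, 58+ 36/80 = 45%.
Weighting each respondent by the inverse class response rate inflates each class back to its sampled size, so the class weight is n_sampled:
  18–48: 100 × 30 = 3000
  49–57: 160 × 22 = 3520
  58+: 80 × 17 = 1360
Adjusted estimate = 7880 / 340 = 23.1765 → 23.2.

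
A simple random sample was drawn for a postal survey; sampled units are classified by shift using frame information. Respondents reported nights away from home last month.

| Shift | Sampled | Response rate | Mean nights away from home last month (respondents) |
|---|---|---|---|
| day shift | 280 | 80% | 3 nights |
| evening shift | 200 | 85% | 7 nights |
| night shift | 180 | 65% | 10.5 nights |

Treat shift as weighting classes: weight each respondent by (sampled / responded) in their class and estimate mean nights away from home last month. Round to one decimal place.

6.3

Each respondent's weight = sampled/responded in their class; summing within a class gives n_sampled, so:
  day shift: 280 × 3 = 840
  evening shift: 200 × 7 = 1400
  night shift: 180 × 10.5 = 1890
Adjusted estimate = 4130 / 660 = 6.25758 → 6.3.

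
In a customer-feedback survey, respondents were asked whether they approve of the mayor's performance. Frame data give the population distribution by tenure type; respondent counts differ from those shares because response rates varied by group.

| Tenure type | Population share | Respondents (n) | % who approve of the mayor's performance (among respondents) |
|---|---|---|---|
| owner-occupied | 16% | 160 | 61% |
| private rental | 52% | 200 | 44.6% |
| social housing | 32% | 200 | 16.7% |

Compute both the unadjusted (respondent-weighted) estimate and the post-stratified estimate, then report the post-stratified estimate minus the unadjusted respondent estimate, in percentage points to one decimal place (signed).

-1.0 percentage points

Naive respondent-only estimate (weights = respondent counts):
  (160/560)×61 + (200/560)×44.6 + (200/560)×16.7 = 39.3214%
Reweighting by population tenure type shares:
  0.16×61 + 0.52×44.6 + 0.32×16.7 = 38.296%
Difference = 38.296 − 39.3214 = -1.0254 pp.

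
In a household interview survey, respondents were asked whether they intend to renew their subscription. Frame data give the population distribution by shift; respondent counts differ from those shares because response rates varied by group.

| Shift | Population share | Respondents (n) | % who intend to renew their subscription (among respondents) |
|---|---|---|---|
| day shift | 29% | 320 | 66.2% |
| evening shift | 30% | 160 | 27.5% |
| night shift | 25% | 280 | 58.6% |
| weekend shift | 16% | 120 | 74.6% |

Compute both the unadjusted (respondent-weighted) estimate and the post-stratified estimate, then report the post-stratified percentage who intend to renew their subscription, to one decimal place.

Naive respondent-only estimate (weights = respondent counts):
  (320/880)×66.2 + (160/880)×27.5 + (280/880)×58.6 + (120/880)×74.6 = 57.8909%
Reweighting by population shift shares:
  0.29×66.2 + 0.3×27.5 + 0.25×58.6 + 0.16×74.6 = 54.034%

54.0%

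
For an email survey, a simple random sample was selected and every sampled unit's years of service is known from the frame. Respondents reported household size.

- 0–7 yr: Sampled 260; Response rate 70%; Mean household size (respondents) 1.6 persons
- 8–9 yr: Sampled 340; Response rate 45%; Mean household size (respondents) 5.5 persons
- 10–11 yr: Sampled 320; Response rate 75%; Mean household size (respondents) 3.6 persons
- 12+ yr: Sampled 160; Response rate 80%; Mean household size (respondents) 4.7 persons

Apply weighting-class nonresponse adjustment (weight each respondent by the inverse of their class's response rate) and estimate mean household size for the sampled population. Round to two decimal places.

With weight = n_sampled/n_responded per class, the weighted class total is n_sampled:
  0–7 yr: 260 × 1.6 = 416
  8–9 yr: 340 × 5.5 = 1870
  10–11 yr: 320 × 3.6 = 1152
  12+ yr: 160 × 4.7 = 752
Adjusted estimate = 4190 / 1,080 = 3.87963 → 3.88.

3.88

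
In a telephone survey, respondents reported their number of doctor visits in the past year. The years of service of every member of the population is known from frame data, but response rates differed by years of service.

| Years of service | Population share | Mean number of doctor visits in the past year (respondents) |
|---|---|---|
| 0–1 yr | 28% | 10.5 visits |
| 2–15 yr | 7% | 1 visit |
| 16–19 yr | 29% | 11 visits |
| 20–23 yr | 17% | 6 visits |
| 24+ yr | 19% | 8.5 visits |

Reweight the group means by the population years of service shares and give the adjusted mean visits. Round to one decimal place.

8.8

Each cell contributes population-share × respondent value:
  0–1 yr: 0.28 × 10.5 = 2.94
  2–15 yr: 0.07 × 1 = 0.07
  16–19 yr: 0.29 × 11 = 3.19
  20–23 yr: 0.17 × 6 = 1.02
  24+ yr: 0.19 × 8.5 = 1.615
Post-stratified estimate = 8.835 → 8.8.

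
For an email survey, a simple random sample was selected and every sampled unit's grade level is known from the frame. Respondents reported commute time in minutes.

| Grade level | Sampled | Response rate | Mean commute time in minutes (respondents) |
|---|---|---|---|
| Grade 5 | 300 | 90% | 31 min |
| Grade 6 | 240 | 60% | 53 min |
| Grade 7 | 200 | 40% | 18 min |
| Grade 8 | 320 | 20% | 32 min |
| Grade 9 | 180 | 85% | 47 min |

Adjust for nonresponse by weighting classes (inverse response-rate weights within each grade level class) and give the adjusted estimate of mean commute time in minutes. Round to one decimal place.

Each respondent's weight = sampled/responded in their class; summing within a class gives n_sampled, so:
  Grade 5: 300 × 31 = 9300
  Grade 6: 240 × 53 = 12,720
  Grade 7: 200 × 18 = 3600
  Grade 8: 320 × 32 = 10,240
  Grade 9: 180 × 47 = 8460
Adjusted estimate = 44,320 / 1,240 = 35.7419 → 35.7.

35.7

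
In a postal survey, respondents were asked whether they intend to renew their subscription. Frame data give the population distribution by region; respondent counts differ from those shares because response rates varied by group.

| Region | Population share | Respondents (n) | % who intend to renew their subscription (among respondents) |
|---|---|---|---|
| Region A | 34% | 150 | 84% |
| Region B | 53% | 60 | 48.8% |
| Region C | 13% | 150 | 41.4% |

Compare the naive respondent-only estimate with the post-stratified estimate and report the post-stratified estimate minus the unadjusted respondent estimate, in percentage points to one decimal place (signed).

-0.6 percentage points

Unadjusted (pooled respondent) estimate weights by respondent counts:
  (150/360)×84 + (60/360)×48.8 + (150/360)×41.4 = 60.3833%
Post-stratified estimate weights by population shares:
  0.34×84 + 0.53×48.8 + 0.13×41.4 = 59.806%
Difference = 59.806 − 60.3833 = -0.5773 pp.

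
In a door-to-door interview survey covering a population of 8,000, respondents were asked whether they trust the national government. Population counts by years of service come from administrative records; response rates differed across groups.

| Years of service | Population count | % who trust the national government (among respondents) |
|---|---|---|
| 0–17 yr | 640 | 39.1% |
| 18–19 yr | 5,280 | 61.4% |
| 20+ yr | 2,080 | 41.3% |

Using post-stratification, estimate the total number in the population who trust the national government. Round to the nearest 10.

Apply each group's respondent rate to its population count:
  0–17 yr: 640 × 39.1% = 250.24
  18–19 yr: 5,280 × 61.4% = 3241.92
  20+ yr: 2,080 × 41.3% = 859.04
Estimated total = 4351.2 → 4,350.

4,350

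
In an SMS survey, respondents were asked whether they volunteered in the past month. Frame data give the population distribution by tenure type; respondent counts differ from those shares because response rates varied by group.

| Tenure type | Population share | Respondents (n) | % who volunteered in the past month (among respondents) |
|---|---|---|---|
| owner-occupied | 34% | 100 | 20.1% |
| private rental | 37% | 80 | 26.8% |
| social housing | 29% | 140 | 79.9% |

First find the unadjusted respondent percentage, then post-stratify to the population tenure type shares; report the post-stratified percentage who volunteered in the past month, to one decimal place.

Unadjusted (pooled respondent) estimate weights by respondent counts:
  (100/320)×20.1 + (80/320)×26.8 + (140/320)×79.9 = 47.9375%
Reweighting by population tenure type shares:
  0.34×20.1 + 0.37×26.8 + 0.29×79.9 = 39.921%

39.9%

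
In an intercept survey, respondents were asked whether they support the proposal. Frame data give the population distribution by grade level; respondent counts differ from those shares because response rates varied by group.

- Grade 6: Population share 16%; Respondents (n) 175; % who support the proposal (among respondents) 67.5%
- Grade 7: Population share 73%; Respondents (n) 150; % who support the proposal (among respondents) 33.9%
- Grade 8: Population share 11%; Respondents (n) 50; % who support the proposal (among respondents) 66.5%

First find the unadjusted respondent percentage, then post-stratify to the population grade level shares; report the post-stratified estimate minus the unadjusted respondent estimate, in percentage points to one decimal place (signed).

-11.1 percentage points

Naive respondent-only estimate (weights = respondent counts):
  (175/375)×67.5 + (150/375)×33.9 + (50/375)×66.5 = 53.9267%
Post-stratified estimate weights by population shares:
  0.16×67.5 + 0.73×33.9 + 0.11×66.5 = 42.862%
Difference = 42.862 − 53.9267 = -11.0647 pp.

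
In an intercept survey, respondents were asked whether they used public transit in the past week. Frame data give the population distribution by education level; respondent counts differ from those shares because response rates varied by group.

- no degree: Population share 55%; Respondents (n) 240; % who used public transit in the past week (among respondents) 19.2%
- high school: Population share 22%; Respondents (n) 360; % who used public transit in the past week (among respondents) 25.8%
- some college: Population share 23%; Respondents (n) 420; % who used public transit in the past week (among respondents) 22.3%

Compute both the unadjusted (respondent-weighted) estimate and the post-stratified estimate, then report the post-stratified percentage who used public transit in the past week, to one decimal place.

Naive respondent-only estimate (weights = respondent counts):
  (240/1020)×19.2 + (360/1020)×25.8 + (420/1020)×22.3 = 22.8059%
Post-stratifying to population shares instead:
  0.55×19.2 + 0.22×25.8 + 0.23×22.3 = 21.365%

21.4%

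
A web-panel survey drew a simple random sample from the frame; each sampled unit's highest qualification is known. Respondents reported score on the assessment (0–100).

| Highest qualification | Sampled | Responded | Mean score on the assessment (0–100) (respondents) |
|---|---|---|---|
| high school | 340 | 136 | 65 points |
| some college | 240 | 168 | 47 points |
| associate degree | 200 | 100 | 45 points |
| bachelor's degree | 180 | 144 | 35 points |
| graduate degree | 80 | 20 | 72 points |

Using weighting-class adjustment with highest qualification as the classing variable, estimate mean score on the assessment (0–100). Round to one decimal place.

Response rates by class: high school 136/340 = 40%, some college 168/240 = 70%, associate degree 100/200 = 50%, bachelor's degree 144/180 = 80%, graduate degree 20/80 = 25%.
With weight = n_sampled/n_responded per class, the weighted class total is n_sampled:
  high school: 340 × 65 = 22,100
  some college: 240 × 47 = 11,280
  associate degree: 200 × 45 = 9000
  bachelor's degree: 180 × 35 = 6300
  graduate degree: 80 × 72 = 5760
Adjusted estimate = 54,440 / 1,040 = 52.3462 → 52.3.

52.3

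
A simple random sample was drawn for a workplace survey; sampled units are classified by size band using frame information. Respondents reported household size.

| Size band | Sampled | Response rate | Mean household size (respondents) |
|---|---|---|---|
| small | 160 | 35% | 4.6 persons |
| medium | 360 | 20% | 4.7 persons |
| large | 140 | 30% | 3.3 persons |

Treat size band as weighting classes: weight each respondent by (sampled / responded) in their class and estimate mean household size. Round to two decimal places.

4.38

Weighting each respondent by the inverse class response rate inflates each class back to its sampled size, so the class weight is n_sampled:
  small: 160 × 4.6 = 736
  medium: 360 × 4.7 = 1692
  large: 140 × 3.3 = 462
Adjusted estimate = 2890 / 660 = 4.37879 → 4.38.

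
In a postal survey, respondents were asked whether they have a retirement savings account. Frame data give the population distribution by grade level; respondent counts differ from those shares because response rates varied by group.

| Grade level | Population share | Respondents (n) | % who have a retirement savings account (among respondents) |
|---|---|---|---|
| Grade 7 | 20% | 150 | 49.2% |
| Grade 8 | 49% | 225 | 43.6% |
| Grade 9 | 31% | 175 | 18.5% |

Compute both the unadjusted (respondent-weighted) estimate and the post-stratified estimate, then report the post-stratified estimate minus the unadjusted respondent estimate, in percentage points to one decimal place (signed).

Unadjusted (pooled respondent) estimate weights by respondent counts:
  (150/550)×49.2 + (225/550)×43.6 + (175/550)×18.5 = 37.1409%
Reweighting by population grade level shares:
  0.2×49.2 + 0.49×43.6 + 0.31×18.5 = 36.939%
Difference = 36.939 − 37.1409 = -0.2019 pp.

-0.2 percentage points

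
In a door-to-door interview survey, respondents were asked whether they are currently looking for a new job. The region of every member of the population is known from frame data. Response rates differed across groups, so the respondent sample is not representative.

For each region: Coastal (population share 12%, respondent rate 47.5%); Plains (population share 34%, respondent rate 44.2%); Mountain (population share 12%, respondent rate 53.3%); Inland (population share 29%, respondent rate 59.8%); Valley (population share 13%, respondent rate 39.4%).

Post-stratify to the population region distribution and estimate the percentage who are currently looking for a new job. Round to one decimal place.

Weight each group's respondent value by its population share:
  Coastal: 0.12 × 47.5 = 5.7
  Plains: 0.34 × 44.2 = 15.028
  Mountain: 0.12 × 53.3 = 6.396
  Inland: 0.29 × 59.8 = 17.342
  Valley: 0.13 × 39.4 = 5.122
Post-stratified estimate = 49.588 → 49.6%.

49.6%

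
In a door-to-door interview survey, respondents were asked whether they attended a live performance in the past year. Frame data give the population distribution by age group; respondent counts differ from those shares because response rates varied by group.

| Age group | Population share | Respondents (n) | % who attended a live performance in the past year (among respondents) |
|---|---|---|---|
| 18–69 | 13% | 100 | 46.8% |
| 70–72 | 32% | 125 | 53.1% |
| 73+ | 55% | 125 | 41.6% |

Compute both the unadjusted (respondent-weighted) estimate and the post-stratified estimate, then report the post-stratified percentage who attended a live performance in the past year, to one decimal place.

46.0%

Unadjusted (pooled respondent) estimate weights by respondent counts:
  (100/350)×46.8 + (125/350)×53.1 + (125/350)×41.6 = 47.1929%
Post-stratifying to population shares instead:
  0.13×46.8 + 0.32×53.1 + 0.55×41.6 = 45.956%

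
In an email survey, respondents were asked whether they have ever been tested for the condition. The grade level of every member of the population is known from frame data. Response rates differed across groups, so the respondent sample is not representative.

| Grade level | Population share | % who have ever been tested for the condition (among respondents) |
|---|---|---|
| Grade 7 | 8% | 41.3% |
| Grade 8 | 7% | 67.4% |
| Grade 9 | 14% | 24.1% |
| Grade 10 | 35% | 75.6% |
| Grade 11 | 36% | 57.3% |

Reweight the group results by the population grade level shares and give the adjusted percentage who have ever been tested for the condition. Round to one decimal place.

58.5%

Post-stratification weights by population share, not respondent share:
  Grade 7: 0.08 × 41.3 = 3.304
  Grade 8: 0.07 × 67.4 = 4.718
  Grade 9: 0.14 × 24.1 = 3.374
  Grade 10: 0.35 × 75.6 = 26.46
  Grade 11: 0.36 × 57.3 = 20.628
Post-stratified estimate = 58.484 → 58.5%.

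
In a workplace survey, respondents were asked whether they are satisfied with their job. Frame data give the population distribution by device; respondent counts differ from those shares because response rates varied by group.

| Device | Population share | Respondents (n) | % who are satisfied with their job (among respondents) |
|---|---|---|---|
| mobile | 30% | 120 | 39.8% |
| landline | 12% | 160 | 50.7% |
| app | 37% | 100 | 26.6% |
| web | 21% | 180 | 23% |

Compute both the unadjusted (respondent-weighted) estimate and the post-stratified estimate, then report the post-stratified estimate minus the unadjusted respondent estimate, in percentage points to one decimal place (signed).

Naive respondent-only estimate (weights = respondent counts):
  (120/560)×39.8 + (160/560)×50.7 + (100/560)×26.6 + (180/560)×23 = 35.1571%
Post-stratified estimate weights by population shares:
  0.3×39.8 + 0.12×50.7 + 0.37×26.6 + 0.21×23 = 32.696%
Difference = 32.696 − 35.1571 = -2.4611 pp.

-2.5 percentage points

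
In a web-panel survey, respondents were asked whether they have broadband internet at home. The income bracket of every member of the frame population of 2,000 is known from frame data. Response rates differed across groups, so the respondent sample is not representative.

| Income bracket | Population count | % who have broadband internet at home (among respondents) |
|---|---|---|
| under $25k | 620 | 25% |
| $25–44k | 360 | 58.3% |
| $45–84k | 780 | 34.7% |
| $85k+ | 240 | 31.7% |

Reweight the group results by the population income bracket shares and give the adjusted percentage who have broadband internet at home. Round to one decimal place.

Each cell contributes population-share × respondent value:
  under $25k: (620/2,000) × 25 = 7.75
  $25–44k: (360/2,000) × 58.3 = 10.494
  $45–84k: (780/2,000) × 34.7 = 13.533
  $85k+: (240/2,000) × 31.7 = 3.804
Post-stratified estimate = 35.581 → 35.6%.

35.6%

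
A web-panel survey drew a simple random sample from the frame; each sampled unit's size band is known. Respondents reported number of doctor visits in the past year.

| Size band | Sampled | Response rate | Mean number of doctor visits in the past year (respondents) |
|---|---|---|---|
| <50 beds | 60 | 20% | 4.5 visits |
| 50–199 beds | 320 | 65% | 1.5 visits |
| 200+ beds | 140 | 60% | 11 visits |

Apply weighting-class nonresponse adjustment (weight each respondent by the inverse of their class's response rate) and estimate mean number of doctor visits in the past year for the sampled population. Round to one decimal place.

With weight = n_sampled/n_responded per class, the weighted class total is n_sampled:
  <50 beds: 60 × 4.5 = 270
  50–199 beds: 320 × 1.5 = 480
  200+ beds: 140 × 11 = 1540
Adjusted estimate = 2290 / 520 = 4.40385 → 4.4.

4.4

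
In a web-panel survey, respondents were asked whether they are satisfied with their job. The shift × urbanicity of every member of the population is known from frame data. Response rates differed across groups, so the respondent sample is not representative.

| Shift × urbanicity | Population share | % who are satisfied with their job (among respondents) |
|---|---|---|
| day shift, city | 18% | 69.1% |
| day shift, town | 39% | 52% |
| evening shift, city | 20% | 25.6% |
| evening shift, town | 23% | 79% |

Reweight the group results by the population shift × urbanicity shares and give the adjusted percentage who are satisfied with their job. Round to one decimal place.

Weight each group's respondent value by its population share:
  day shift, city: 0.18 × 69.1 = 12.438
  day shift, town: 0.39 × 52 = 20.28
  evening shift, city: 0.2 × 25.6 = 5.12
  evening shift, town: 0.23 × 79 = 18.17
Post-stratified estimate = 56.008 → 56.0%.

56.0%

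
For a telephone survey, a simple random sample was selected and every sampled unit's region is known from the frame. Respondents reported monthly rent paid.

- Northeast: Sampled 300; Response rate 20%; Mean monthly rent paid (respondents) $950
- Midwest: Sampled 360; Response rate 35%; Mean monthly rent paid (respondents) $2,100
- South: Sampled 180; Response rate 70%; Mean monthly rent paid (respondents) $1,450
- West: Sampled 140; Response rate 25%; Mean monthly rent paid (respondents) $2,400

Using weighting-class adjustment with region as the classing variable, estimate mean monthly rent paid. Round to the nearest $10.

$1,670

Weighting each respondent by the inverse class response rate inflates each class back to its sampled size, so the class weight is n_sampled:
  Northeast: 300 × 950 = 285,000
  Midwest: 360 × 2100 = 756,000
  South: 180 × 1450 = 261,000
  West: 140 × 2400 = 336,000
Adjusted estimate = 1,638,000 / 980 = 1671.43 → $1,670.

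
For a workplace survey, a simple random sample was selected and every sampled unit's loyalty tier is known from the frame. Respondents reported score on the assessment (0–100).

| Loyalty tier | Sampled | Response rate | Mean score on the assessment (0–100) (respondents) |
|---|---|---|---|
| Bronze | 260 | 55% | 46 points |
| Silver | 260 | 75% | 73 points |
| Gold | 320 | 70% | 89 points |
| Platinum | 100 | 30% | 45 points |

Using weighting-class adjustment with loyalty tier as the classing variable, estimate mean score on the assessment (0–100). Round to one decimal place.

Inverse-response-rate weighting restores each class to its sampled count, so class totals weight by n_sampled:
  Bronze: 260 × 46 = 11,960
  Silver: 260 × 73 = 18,980
  Gold: 320 × 89 = 28,480
  Platinum: 100 × 45 = 4500
Adjusted estimate = 63,920 / 940 = 68 → 68.0.

68.0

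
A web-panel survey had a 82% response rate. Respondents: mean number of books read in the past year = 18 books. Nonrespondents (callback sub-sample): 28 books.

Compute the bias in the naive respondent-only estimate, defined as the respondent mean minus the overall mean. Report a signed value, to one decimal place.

Nonresponse fraction = 1 − 0.82 = 0.18.
Bias = (nonresponse fraction) × (respondent mean − nonrespondent mean)
     = 0.18 × (18 − 28) = 0.18 × -10 = -1.8.

-1.8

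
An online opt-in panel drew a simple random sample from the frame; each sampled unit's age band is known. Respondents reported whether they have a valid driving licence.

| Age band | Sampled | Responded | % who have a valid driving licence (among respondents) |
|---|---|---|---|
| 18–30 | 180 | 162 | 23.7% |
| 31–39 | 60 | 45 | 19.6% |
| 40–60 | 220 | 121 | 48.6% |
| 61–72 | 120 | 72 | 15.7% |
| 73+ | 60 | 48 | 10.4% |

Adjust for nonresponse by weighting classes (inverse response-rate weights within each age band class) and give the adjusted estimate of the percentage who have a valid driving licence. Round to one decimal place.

29.1%

Class response rates: 18–30 162/180 = 90%, 31–39 45/60 = 75%, 40–60 121/220 = 55%, 61–72 72/120 = 60%, 73+ 48/60 = 80%.
Weighting each respondent by the inverse class response rate inflates each class back to its sampled size, so the class weight is n_sampled:
  18–30: 180 × 23.7 = 4266
  31–39: 60 × 19.6 = 1176
  40–60: 220 × 48.6 = 10,692
  61–72: 120 × 15.7 = 1884
  73+: 60 × 10.4 = 624
Adjusted estimate = 18,642 / 640 = 29.1281 → 29.1%.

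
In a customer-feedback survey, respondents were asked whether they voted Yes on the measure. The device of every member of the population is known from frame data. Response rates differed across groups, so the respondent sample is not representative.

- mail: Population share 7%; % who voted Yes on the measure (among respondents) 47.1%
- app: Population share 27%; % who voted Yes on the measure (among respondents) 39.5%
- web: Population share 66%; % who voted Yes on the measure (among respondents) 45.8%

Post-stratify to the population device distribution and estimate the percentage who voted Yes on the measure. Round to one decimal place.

44.2%

Post-stratification weights by population share, not respondent share:
  mail: 0.07 × 47.1 = 3.297
  app: 0.27 × 39.5 = 10.665
  web: 0.66 × 45.8 = 30.228
Post-stratified estimate = 44.19 → 44.2%.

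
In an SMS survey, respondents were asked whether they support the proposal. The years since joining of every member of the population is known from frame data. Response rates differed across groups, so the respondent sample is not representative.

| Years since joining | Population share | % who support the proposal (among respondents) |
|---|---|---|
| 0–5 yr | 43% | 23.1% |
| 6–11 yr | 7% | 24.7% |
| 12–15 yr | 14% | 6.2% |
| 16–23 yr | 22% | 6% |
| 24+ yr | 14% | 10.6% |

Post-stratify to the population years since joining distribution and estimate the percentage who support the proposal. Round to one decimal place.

15.3%

Post-stratification weights by population share, not respondent share:
  0–5 yr: 0.43 × 23.1 = 9.933
  6–11 yr: 0.07 × 24.7 = 1.729
  12–15 yr: 0.14 × 6.2 = 0.868
  16–23 yr: 0.22 × 6 = 1.32
  24+ yr: 0.14 × 10.6 = 1.484
Post-stratified estimate = 15.334 → 15.3%.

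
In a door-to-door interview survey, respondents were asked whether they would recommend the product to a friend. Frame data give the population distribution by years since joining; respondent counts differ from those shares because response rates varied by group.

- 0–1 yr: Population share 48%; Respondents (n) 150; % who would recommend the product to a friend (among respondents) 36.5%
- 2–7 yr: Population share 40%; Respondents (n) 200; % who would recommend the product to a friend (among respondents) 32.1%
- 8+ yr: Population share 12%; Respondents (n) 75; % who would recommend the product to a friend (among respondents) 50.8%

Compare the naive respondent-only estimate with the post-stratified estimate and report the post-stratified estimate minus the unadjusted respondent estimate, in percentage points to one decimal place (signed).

Naive respondent-only estimate (weights = respondent counts):
  (150/425)×36.5 + (200/425)×32.1 + (75/425)×50.8 = 36.9529%
Post-stratified estimate weights by population shares:
  0.48×36.5 + 0.4×32.1 + 0.12×50.8 = 36.456%
Difference = 36.456 − 36.9529 = -0.4969 pp.

-0.5 percentage points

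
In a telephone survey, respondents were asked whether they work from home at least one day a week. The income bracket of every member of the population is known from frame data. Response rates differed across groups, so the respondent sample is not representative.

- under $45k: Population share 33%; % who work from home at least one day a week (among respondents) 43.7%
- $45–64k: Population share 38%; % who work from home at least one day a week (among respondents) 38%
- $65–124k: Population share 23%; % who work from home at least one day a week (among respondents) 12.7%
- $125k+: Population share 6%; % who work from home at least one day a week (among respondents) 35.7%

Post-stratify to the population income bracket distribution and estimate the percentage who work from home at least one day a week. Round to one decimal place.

33.9%

Post-stratification weights by population share, not respondent share:
  under $45k: 0.33 × 43.7 = 14.421
  $45–64k: 0.38 × 38 = 14.44
  $65–124k: 0.23 × 12.7 = 2.921
  $125k+: 0.06 × 35.7 = 2.142
Post-stratified estimate = 33.924 → 33.9%.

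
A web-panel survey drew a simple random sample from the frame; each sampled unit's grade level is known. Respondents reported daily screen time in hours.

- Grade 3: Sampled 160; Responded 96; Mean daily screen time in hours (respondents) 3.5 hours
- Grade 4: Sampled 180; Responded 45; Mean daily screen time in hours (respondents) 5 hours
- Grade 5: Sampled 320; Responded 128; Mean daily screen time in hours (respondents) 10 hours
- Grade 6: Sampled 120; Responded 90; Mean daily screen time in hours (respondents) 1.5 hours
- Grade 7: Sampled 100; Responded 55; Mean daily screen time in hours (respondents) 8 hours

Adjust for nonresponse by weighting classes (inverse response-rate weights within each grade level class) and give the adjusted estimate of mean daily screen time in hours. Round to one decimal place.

Class response rates: Grade 3 96/160 = 60%, Grade 4 45/180 = 25%, Grade 5 128/320 = 40%, Grade 6 90/120 = 75%, Grade 7 55/100 = 55%.
Inverse-response-rate weighting restores each class to its sampled count, so class totals weight by n_sampled:
  Grade 3: 160 × 3.5 = 560
  Grade 4: 180 × 5 = 900
  Grade 5: 320 × 10 = 3200
  Grade 6: 120 × 1.5 = 180
  Grade 7: 100 × 8 = 800
Adjusted estimate = 5640 / 880 = 6.40909 → 6.4.

6.4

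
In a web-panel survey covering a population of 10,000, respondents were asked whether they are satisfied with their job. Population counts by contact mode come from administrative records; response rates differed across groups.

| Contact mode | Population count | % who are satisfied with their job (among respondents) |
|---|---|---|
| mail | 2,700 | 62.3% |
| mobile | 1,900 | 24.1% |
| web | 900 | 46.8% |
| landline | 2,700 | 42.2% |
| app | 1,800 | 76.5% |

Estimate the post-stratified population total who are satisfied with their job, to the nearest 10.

5,080

Apply each group's respondent rate to its population count:
  mail: 2,700 × 62.3% = 1682.1
  mobile: 1,900 × 24.1% = 457.9
  web: 900 × 46.8% = 421.2
  landline: 2,700 × 42.2% = 1139.4
  app: 1,800 × 76.5% = 1377
Estimated total = 5077.6 → 5,080.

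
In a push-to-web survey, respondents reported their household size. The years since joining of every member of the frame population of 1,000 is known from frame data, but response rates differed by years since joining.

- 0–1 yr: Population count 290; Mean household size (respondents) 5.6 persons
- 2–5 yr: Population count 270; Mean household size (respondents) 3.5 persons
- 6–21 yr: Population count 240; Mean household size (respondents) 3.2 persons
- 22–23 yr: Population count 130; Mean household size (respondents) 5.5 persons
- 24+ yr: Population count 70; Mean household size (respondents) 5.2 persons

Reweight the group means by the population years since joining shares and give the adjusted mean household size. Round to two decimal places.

Post-stratification weights by population share, not respondent share:
  0–1 yr: (290/1,000) × 5.6 = 1.624
  2–5 yr: (270/1,000) × 3.5 = 0.945
  6–21 yr: (240/1,000) × 3.2 = 0.768
  22–23 yr: (130/1,000) × 5.5 = 0.715
  24+ yr: (70/1,000) × 5.2 = 0.364
Post-stratified estimate = 4.416 → 4.42.

4.42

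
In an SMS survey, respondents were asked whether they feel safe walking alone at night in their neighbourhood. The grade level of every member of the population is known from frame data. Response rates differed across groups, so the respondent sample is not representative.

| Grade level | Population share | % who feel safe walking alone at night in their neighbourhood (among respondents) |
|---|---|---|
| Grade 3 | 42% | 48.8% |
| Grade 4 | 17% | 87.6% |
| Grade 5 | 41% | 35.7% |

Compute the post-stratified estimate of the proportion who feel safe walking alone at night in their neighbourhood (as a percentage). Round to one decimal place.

50.0%

Reweight to the known grade level distribution:
  Grade 3: 0.42 × 48.8 = 20.496
  Grade 4: 0.17 × 87.6 = 14.892
  Grade 5: 0.41 × 35.7 = 14.637
Post-stratified estimate = 50.025 → 50.0%.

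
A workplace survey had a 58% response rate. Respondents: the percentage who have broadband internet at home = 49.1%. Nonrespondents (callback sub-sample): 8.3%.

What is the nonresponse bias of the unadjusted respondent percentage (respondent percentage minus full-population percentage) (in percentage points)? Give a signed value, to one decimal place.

+17.1 percentage points

Nonresponse fraction = 1 − 0.58 = 0.42.
Bias = (nonresponse fraction) × (respondent percentage − nonrespondent percentage)
     = 0.42 × (49.1 − 8.3) = 0.42 × 40.8 = 17.136.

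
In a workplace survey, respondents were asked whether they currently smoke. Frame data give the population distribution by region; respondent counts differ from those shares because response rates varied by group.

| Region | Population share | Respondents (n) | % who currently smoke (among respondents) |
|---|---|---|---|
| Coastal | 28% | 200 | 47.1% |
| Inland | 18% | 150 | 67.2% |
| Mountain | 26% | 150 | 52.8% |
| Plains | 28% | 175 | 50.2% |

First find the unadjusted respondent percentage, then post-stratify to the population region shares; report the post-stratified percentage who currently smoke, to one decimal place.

Unadjusted (pooled respondent) estimate weights by respondent counts:
  (200/675)×47.1 + (150/675)×67.2 + (150/675)×52.8 + (175/675)×50.2 = 53.637%
Reweighting by population region shares:
  0.28×47.1 + 0.18×67.2 + 0.26×52.8 + 0.28×50.2 = 53.068%

53.1%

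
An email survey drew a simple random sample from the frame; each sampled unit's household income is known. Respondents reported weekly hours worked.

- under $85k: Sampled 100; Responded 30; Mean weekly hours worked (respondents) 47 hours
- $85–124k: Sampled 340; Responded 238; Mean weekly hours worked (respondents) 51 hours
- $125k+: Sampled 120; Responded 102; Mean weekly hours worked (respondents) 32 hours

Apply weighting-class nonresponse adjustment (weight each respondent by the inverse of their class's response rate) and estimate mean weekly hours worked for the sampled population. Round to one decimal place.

46.2

Class response rates: under $85k 30/100 = 30%, $85–124k 238/340 = 70%, $125k+ 102/120 = 85%.
With weight = n_sampled/n_responded per class, the weighted class total is n_sampled:
  under $85k: 100 × 47 = 4700
  $85–124k: 340 × 51 = 17,340
  $125k+: 120 × 32 = 3840
Adjusted estimate = 25,880 / 560 = 46.2143 → 46.2.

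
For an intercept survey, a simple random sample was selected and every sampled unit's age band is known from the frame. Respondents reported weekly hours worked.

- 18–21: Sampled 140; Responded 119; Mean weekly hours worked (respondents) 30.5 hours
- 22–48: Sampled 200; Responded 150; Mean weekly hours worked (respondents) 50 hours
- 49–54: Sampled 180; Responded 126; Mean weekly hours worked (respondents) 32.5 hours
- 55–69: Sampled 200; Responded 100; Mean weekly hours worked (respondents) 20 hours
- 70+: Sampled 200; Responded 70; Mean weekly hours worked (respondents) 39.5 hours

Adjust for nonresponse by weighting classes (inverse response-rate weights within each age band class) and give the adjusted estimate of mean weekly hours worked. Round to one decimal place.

Class response rates: 18–21 119/140 = 85%, 22–48 150/200 = 75%, 49–54 126/180 = 70%, 55–69 100/200 = 50%, 70+ 70/200 = 35%.
Weighting each respondent by the inverse class response rate inflates each class back to its sampled size, so the class weight is n_sampled:
  18–21: 140 × 30.5 = 4270
  22–48: 200 × 50 = 10,000
  49–54: 180 × 32.5 = 5850
  55–69: 200 × 20 = 4000
  70+: 200 × 39.5 = 7900
Adjusted estimate = 32,020 / 920 = 34.8043 → 34.8.

34.8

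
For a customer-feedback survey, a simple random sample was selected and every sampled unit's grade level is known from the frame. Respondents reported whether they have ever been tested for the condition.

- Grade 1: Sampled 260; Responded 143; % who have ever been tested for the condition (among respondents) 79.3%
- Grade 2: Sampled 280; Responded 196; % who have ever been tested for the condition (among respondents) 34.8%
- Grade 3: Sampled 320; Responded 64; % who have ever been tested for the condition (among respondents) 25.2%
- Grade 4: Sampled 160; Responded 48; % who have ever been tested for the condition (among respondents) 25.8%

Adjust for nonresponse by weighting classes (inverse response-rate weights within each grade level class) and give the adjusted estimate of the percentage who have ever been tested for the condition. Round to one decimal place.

Response rates by class: Grade 1 143/260 = 55%, Grade 2 196/280 = 70%, Grade 3 64/320 = 20%, Grade 4 48/160 = 30%.
With weight = n_sampled/n_responded per class, the weighted class total is n_sampled:
  Grade 1: 260 × 79.3 = 20,618
  Grade 2: 280 × 34.8 = 9744
  Grade 3: 320 × 25.2 = 8064
  Grade 4: 160 × 25.8 = 4128
Adjusted estimate = 42,554 / 1,020 = 41.7196 → 41.7%.

41.7%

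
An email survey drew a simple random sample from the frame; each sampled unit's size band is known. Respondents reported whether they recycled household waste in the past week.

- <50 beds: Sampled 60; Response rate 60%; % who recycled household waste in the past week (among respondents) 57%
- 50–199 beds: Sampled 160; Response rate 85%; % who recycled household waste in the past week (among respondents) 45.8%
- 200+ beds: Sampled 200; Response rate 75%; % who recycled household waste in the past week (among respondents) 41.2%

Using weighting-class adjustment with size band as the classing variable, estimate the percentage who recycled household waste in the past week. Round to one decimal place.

Inverse-response-rate weighting restores each class to its sampled count, so class totals weight by n_sampled:
  <50 beds: 60 × 57 = 3420
  50–199 beds: 160 × 45.8 = 7328
  200+ beds: 200 × 41.2 = 8240
Adjusted estimate = 18,988 / 420 = 45.2095 → 45.2%.

45.2%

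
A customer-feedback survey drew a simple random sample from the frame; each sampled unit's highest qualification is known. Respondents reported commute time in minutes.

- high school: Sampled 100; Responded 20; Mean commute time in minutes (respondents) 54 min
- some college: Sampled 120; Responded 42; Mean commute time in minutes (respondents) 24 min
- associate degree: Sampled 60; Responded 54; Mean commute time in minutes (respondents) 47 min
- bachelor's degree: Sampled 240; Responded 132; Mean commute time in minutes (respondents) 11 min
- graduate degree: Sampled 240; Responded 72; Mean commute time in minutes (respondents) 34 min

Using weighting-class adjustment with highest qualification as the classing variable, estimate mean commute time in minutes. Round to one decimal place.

Response rates by class: high school 20/100 = 20%, some college 42/120 = 35%, associate degree 54/60 = 90%, bachelor's degree 132/240 = 55%, graduate degree 72/240 = 30%.
Inverse-response-rate weighting restores each class to its sampled count, so class totals weight by n_sampled:
  high school: 100 × 54 = 5400
  some college: 120 × 24 = 2880
  associate degree: 60 × 47 = 2820
  bachelor's degree: 240 × 11 = 2640
  graduate degree: 240 × 34 = 8160
Adjusted estimate = 21,900 / 760 = 28.8158 → 28.8.

28.8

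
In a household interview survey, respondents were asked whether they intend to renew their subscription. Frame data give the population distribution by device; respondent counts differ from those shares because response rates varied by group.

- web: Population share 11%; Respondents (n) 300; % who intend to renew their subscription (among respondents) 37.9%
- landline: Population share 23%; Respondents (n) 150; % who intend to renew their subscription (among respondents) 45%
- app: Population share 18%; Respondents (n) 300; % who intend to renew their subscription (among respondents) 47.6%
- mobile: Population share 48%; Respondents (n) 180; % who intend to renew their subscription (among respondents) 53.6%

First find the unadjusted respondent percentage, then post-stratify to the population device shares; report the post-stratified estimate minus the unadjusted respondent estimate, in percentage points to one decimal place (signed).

+3.6 percentage points

Naive respondent-only estimate (weights = respondent counts):
  (300/930)×37.9 + (150/930)×45 + (300/930)×47.6 + (180/930)×53.6 = 45.2129%
Post-stratifying to population shares instead:
  0.11×37.9 + 0.23×45 + 0.18×47.6 + 0.48×53.6 = 48.815%
Difference = 48.815 − 45.2129 = 3.6021 pp.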